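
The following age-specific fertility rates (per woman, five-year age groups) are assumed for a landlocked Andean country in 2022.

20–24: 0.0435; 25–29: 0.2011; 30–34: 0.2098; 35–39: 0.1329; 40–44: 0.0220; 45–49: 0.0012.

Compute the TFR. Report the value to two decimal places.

3.05

Sum of ASFRs = 0.0435 + 0.2011 + 0.2098 + 0.1329 + 0.0220 + 0.0012 = 0.6105
TFR = 5 × 0.6105 = 3.0525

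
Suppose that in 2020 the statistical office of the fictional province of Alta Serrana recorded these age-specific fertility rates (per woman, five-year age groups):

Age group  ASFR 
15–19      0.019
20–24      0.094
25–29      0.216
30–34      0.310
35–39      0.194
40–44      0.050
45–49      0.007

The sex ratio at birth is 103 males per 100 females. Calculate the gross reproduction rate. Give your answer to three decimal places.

Proportion female at birth = 100 / (100 + 103) = 0.49261.
Sum of ASFRs = 0.019 + 0.094 + 0.216 + 0.310 + 0.194 + 0.050 + 0.007 = 0.890
TFR = 5 × 0.890 = 4.45
GRR = 0.49261 × 4.45 = 2.19211

2.192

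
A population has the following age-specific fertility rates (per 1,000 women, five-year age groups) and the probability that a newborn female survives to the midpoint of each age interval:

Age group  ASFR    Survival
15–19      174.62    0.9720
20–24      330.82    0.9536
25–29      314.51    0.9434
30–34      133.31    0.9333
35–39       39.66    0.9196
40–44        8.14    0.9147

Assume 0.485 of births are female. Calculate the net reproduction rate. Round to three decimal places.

2.304

Proportion female at birth = 0.485.
Survival-weighted fertility by age (5·fₓ·Sₓ):
  15–19: 5 × 174.62/1000 × 0.9720 = 0.84865
  20–24: 5 × 330.82/1000 × 0.9536 = 1.57735
  25–29: 5 × 314.51/1000 × 0.9434 = 1.48354
  30–34: 5 × 133.31/1000 × 0.9333 = 0.62209
  35–39: 5 × 39.66/1000 × 0.9196 = 0.18236
  40–44: 5 × 8.14/1000 × 0.9147 = 0.03723
Sum = 4.75122
NRR = 0.485 × 4.75122 = 2.30434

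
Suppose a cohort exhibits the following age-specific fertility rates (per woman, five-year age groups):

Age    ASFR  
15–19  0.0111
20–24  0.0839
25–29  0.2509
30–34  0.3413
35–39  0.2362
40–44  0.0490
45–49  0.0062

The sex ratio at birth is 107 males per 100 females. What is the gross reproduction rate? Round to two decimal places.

Proportion female at birth = 100 / (100 + 107) = 0.48309.
Sum of ASFRs = 0.0111 + 0.0839 + 0.2509 + 0.3413 + 0.2362 + 0.0490 + 0.0062 = 0.9786
TFR = 5 × 0.9786 = 4.893
GRR = 0.48309 × 4.893 = 2.36376

2.36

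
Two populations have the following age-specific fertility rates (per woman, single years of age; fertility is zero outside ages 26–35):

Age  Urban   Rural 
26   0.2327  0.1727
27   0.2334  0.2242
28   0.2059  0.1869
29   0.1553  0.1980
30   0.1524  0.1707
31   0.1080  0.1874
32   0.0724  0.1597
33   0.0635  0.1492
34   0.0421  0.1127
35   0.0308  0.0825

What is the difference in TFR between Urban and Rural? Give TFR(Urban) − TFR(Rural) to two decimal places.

-0.35

Urban:
  Sum of ASFRs = 0.2327 + 0.2334 + 0.2059 + 0.1553 + 0.1524 + 0.1080 + 0.0724 + 0.0635 + 0.0421 + 0.0308 = 1.2965
  TFR = 1.2965
Rural:
  Sum of ASFRs = 0.1727 + 0.2242 + 0.1869 + 0.1980 + 0.1707 + 0.1874 + 0.1597 + 0.1492 + 0.1127 + 0.0825 = 1.6440
  TFR = 1.644
Difference = 1.2965 − 1.644 = -0.3475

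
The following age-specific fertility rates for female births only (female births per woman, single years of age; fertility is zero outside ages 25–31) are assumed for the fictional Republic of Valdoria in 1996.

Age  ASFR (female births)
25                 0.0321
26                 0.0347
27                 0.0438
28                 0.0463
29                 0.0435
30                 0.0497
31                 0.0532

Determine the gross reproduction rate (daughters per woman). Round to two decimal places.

0.30

Sum of female ASFRs = 0.0321 + 0.0347 + 0.0438 + 0.0463 + 0.0435 + 0.0497 + 0.0532 = 0.3033
GRR = 0.3033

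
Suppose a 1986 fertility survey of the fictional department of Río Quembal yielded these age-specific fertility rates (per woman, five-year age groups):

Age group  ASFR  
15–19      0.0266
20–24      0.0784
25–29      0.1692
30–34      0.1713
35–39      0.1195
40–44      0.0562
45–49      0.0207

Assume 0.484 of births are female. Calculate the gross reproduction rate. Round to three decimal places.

Proportion female at birth = 0.484.
Sum of ASFRs = 0.0266 + 0.0784 + 0.1692 + 0.1713 + 0.1195 + 0.0562 + 0.0207 = 0.6419
TFR = 5 × 0.6419 = 3.2095
GRR = 0.484 × 3.2095 = 1.55340

1.553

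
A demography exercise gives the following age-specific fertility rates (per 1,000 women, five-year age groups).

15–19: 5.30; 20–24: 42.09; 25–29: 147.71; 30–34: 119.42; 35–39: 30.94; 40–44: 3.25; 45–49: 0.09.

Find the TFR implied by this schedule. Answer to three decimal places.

Sum of ASFRs = 5.30 + 42.09 + 147.71 + 119.42 + 30.94 + 3.25 + 0.09 = 348.80
TFR = 5 × 348.80 / 1000 = 1.744

1.744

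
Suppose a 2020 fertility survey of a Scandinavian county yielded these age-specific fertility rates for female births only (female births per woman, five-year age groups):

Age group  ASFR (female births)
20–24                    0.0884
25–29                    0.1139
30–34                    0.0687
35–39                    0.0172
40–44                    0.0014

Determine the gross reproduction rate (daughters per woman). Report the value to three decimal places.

Sum of female ASFRs = 0.0884 + 0.1139 + 0.0687 + 0.0172 + 0.0014 = 0.2896
GRR = 5 × 0.2896 = 1.448

1.448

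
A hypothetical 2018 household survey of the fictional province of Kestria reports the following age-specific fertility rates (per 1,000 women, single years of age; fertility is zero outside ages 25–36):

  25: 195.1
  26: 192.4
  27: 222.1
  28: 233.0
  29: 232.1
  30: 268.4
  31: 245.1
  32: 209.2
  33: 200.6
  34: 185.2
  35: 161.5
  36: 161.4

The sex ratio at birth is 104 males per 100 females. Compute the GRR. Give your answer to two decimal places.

Proportion female at birth = 100 / (100 + 104) = 0.49020.
Sum of ASFRs = 195.1 + 192.4 + 222.1 + 233.0 + 232.1 + 268.4 + 245.1 + 209.2 + 200.6 + 185.2 + 161.5 + 161.4 = 2506.1
TFR = 2506.1 / 1000 = 2.5061
GRR = 0.49020 × 2.5061 = 1.22849

1.23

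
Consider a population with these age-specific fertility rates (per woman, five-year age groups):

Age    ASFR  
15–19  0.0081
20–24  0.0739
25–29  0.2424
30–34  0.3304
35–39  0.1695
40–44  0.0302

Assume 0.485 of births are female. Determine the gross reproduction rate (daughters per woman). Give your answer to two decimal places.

2.07

Proportion female at birth = 0.485.
Sum of ASFRs = 0.0081 + 0.0739 + 0.2424 + 0.3304 + 0.1695 + 0.0302 = 0.8545
TFR = 5 × 0.8545 = 4.2725
GRR = 0.485 × 4.2725 = 2.07216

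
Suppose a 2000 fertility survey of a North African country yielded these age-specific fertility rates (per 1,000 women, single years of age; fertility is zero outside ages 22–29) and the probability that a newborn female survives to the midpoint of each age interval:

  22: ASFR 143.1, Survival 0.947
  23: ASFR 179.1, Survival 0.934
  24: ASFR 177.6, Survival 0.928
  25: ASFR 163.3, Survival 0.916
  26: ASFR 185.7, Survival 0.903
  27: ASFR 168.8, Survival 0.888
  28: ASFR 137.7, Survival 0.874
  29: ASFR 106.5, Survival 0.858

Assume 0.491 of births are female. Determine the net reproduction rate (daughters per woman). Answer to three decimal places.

Proportion female at birth = 0.491.
Survival-weighted fertility by age (1·fₓ·Sₓ):
  22: 1 × 143.1/1000 × 0.947 = 0.13552
  23: 1 × 179.1/1000 × 0.934 = 0.16728
  24: 1 × 177.6/1000 × 0.928 = 0.16481
  25: 1 × 163.3/1000 × 0.916 = 0.14958
  26: 1 × 185.7/1000 × 0.903 = 0.16769
  27: 1 × 168.8/1000 × 0.888 = 0.14989
  28: 1 × 137.7/1000 × 0.874 = 0.12035
  29: 1 × 106.5/1000 × 0.858 = 0.09138
Sum = 1.14650
NRR = 0.491 × 1.14650 = 0.56293
NRR < 1, so the cohort does not fully replace itself.

0.563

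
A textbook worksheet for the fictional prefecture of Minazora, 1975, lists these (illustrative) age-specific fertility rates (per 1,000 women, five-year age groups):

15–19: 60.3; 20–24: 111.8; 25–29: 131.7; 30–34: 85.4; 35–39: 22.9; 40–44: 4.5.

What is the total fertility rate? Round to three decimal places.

2.083

Sum of ASFRs = 60.3 + 111.8 + 131.7 + 85.4 + 22.9 + 4.5 = 416.6
TFR = 5 × 416.6 / 1000 = 2.083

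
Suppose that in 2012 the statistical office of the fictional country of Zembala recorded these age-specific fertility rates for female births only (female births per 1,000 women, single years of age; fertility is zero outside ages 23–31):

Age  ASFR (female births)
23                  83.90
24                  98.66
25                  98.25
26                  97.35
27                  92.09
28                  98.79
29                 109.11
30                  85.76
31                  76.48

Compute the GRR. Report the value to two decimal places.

Sum of female ASFRs = 83.90 + 98.66 + 98.25 + 97.35 + 92.09 + 98.79 + 109.11 + 85.76 + 76.48 = 840.39
GRR = 840.39 / 1000 = 0.84039

0.84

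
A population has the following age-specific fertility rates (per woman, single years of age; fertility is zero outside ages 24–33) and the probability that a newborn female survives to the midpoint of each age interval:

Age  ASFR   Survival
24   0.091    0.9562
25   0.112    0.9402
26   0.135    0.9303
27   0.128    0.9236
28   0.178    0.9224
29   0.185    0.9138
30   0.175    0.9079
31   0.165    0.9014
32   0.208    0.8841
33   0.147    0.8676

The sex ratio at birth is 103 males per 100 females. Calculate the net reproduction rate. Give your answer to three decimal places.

Proportion female at birth = 100 / (100 + 103) = 0.49261.
Each age group contributes 1 × ASFR × survival:
  24: 1 × 0.091 × 0.9562 = 0.08701
  25: 1 × 0.112 × 0.9402 = 0.10530
  26: 1 × 0.135 × 0.9303 = 0.12559
  27: 1 × 0.128 × 0.9236 = 0.11822
  28: 1 × 0.178 × 0.9224 = 0.16419
  29: 1 × 0.185 × 0.9138 = 0.16905
  30: 1 × 0.175 × 0.9079 = 0.15888
  31: 1 × 0.165 × 0.9014 = 0.14873
  32: 1 × 0.208 × 0.8841 = 0.18389
  33: 1 × 0.147 × 0.8676 = 0.12754
Sum = 1.38840
NRR = 0.49261 × 1.38840 = 0.68394
NRR < 1, so the cohort does not fully replace itself.

0.684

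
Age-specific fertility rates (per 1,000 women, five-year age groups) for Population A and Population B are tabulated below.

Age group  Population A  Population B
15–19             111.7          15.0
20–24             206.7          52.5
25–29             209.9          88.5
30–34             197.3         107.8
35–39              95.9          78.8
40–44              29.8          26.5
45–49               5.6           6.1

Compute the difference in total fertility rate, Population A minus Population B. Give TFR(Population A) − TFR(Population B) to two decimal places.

2.41

Population A:
  Sum of ASFRs = 111.7 + 206.7 + 209.9 + 197.3 + 95.9 + 29.8 + 5.6 = 856.9
  TFR = 5 × 856.9 / 1000 = 4.2845
Population B:
  Sum of ASFRs = 15.0 + 52.5 + 88.5 + 107.8 + 78.8 + 26.5 + 6.1 = 375.2
  TFR = 5 × 375.2 / 1000 = 1.876
Difference = 4.2845 − 1.876 = 2.4085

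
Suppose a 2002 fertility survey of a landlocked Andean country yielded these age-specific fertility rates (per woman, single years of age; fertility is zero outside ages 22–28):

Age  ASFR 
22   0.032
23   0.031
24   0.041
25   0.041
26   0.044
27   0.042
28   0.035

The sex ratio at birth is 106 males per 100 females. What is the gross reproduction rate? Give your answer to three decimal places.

Proportion female at birth = 100 / (100 + 106) = 0.48544.
Sum of ASFRs = 0.032 + 0.031 + 0.041 + 0.041 + 0.044 + 0.042 + 0.035 = 0.266
TFR = 0.266
GRR = 0.48544 × 0.266 = 0.12913

0.129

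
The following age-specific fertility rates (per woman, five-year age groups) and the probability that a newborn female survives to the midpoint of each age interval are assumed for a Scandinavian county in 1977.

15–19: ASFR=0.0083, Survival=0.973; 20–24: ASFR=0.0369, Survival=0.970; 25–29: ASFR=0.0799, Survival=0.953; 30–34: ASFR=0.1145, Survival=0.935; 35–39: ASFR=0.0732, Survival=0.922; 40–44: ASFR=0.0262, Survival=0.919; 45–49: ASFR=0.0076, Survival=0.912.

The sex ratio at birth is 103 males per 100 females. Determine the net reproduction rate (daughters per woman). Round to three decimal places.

Proportion female at birth = 100 / (100 + 103) = 0.49261.
Weighting each age-specific rate by interval width and survival:
  15–19: 5 × 0.0083 × 0.973 = 0.04038
  20–24: 5 × 0.0369 × 0.970 = 0.17897
  25–29: 5 × 0.0799 × 0.953 = 0.38072
  30–34: 5 × 0.1145 × 0.935 = 0.53529
  35–39: 5 × 0.0732 × 0.922 = 0.33745
  40–44: 5 × 0.0262 × 0.919 = 0.12039
  45–49: 5 × 0.0076 × 0.912 = 0.03466
Sum = 1.62786
NRR = 0.49261 × 1.62786 = 0.80190
With NRR below 1 the population is below replacement fertility.

0.802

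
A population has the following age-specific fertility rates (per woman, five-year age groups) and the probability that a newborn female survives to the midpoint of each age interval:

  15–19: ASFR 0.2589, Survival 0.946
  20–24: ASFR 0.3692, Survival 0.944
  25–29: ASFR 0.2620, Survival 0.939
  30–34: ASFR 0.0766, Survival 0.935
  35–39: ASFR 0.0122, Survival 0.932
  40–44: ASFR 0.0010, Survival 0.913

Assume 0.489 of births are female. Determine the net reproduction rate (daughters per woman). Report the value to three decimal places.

Proportion female at birth = 0.489.
Each age group contributes 5 × ASFR × survival:
  15–19: 5 × 0.2589 × 0.946 = 1.22460
  20–24: 5 × 0.3692 × 0.944 = 1.74262
  25–29: 5 × 0.2620 × 0.939 = 1.23009
  30–34: 5 × 0.0766 × 0.935 = 0.35811
  35–39: 5 × 0.0122 × 0.932 = 0.05685
  40–44: 5 × 0.0010 × 0.913 = 0.00457
Sum = 4.61684
NRR = 0.489 × 4.61684 = 2.25763
NRR > 1, so each generation more than replaces itself.

2.258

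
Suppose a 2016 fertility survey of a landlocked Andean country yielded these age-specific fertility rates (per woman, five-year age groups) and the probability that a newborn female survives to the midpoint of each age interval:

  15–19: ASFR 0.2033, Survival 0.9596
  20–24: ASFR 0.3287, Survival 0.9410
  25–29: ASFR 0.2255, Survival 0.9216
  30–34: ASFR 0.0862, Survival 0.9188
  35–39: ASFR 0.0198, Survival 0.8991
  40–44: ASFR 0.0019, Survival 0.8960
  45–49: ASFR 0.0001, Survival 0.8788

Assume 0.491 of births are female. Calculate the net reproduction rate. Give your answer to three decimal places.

Proportion female at birth = 0.491.
Per-age-group product (5 × ASFR × survival probability):
  15–19: 5 × 0.2033 × 0.9596 = 0.97543
  20–24: 5 × 0.3287 × 0.9410 = 1.54653
  25–29: 5 × 0.2255 × 0.9216 = 1.03910
  30–34: 5 × 0.0862 × 0.9188 = 0.39600
  35–39: 5 × 0.0198 × 0.8991 = 0.08901
  40–44: 5 × 0.0019 × 0.8960 = 0.00851
  45–49: 5 × 0.0001 × 0.8788 = 0.00044
Sum = 4.05502
NRR = 0.491 × 4.05502 = 1.99101
NRR > 1, so each generation more than replaces itself.

1.991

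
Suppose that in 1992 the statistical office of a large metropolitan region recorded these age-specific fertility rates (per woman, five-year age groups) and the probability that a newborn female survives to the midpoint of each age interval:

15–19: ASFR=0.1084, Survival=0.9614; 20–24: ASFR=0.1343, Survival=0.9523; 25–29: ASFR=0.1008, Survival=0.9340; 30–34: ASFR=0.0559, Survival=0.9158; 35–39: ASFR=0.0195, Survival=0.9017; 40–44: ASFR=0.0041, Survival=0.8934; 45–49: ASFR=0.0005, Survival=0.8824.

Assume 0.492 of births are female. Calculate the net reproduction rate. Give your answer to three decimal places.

0.982

Proportion female at birth = 0.492.
Per-age-group product (5 × ASFR × survival probability):
  15–19: 5 × 0.1084 × 0.9614 = 0.52108
  20–24: 5 × 0.1343 × 0.9523 = 0.63947
  25–29: 5 × 0.1008 × 0.9340 = 0.47074
  30–34: 5 × 0.0559 × 0.9158 = 0.25597
  35–39: 5 × 0.0195 × 0.9017 = 0.08792
  40–44: 5 × 0.0041 × 0.8934 = 0.01831
  45–49: 5 × 0.0005 × 0.8824 = 0.00221
Sum = 1.99570
NRR = 0.492 × 1.99570 = 0.98188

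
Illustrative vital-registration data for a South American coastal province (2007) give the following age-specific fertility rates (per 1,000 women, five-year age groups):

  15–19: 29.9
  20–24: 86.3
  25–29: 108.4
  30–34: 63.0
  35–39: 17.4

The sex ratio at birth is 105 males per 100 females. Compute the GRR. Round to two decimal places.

0.74

Proportion female at birth = 100 / (100 + 105) = 0.48780.
Sum of ASFRs = 29.9 + 86.3 + 108.4 + 63.0 + 17.4 = 305.0
TFR = 5 × 305.0 / 1000 = 1.525
GRR = 0.48780 × 1.525 = 0.74390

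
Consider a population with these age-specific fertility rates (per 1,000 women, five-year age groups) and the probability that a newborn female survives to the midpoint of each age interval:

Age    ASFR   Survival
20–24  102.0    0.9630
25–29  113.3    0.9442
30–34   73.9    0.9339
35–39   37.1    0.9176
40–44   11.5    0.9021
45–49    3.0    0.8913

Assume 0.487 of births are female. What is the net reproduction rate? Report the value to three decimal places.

0.782

Proportion female at birth = 0.487.
Each age group contributes 5 × ASFR × survival:
  20–24: 5 × 102.0/1000 × 0.9630 = 0.49113
  25–29: 5 × 113.3/1000 × 0.9442 = 0.53489
  30–34: 5 × 73.9/1000 × 0.9339 = 0.34508
  35–39: 5 × 37.1/1000 × 0.9176 = 0.17021
  40–44: 5 × 11.5/1000 × 0.9021 = 0.05187
  45–49: 5 × 3.0/1000 × 0.8913 = 0.01337
Sum = 1.60655
NRR = 0.487 × 1.60655 = 0.78239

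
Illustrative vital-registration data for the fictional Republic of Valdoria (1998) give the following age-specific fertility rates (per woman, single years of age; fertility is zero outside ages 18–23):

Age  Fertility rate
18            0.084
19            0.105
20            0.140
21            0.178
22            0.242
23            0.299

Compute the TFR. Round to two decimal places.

Sum of ASFRs = 0.084 + 0.105 + 0.140 + 0.178 + 0.242 + 0.299 = 1.048
TFR = 1.048

1.05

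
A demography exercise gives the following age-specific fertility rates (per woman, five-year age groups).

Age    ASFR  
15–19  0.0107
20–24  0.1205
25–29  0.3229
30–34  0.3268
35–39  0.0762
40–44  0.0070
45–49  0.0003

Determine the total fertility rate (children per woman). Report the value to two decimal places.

4.32

Sum of ASFRs = 0.0107 + 0.1205 + 0.3229 + 0.3268 + 0.0762 + 0.0070 + 0.0003 = 0.8644
TFR = 5 × 0.8644 = 4.322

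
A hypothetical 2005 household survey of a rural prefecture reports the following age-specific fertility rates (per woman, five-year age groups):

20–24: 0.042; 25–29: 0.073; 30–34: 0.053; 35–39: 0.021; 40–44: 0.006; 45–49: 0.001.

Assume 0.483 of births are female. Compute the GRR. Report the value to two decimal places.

0.47

Proportion female at birth = 0.483.
Sum of ASFRs = 0.042 + 0.073 + 0.053 + 0.021 + 0.006 + 0.001 = 0.196
TFR = 5 × 0.196 = 0.98
GRR = 0.483 × 0.98 = 0.47334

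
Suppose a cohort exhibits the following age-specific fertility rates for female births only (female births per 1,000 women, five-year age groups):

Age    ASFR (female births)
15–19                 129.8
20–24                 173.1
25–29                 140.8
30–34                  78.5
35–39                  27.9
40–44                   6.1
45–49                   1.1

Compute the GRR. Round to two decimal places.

2.79

Sum of female ASFRs = 129.8 + 173.1 + 140.8 + 78.5 + 27.9 + 6.1 + 1.1 = 557.3
GRR = 5 × 557.3 / 1000 = 2.7865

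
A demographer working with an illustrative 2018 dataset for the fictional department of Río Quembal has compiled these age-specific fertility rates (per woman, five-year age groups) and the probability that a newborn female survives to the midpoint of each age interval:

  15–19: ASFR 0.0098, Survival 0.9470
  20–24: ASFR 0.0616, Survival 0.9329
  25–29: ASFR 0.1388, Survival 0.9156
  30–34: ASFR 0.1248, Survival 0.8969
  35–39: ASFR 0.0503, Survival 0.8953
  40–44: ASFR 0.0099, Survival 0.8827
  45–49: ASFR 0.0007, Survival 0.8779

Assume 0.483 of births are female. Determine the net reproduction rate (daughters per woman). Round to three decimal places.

0.870

Proportion female at birth = 0.483.
Survival-weighted fertility by age (5·fₓ·Sₓ):
  15–19: 5 × 0.0098 × 0.9470 = 0.04640
  20–24: 5 × 0.0616 × 0.9329 = 0.28733
  25–29: 5 × 0.1388 × 0.9156 = 0.63543
  30–34: 5 × 0.1248 × 0.8969 = 0.55967
  35–39: 5 × 0.0503 × 0.8953 = 0.22517
  40–44: 5 × 0.0099 × 0.8827 = 0.04369
  45–49: 5 × 0.0007 × 0.8779 = 0.00307
Sum = 1.80076
NRR = 0.483 × 1.80076 = 0.86977
NRR < 1, so the cohort does not fully replace itself.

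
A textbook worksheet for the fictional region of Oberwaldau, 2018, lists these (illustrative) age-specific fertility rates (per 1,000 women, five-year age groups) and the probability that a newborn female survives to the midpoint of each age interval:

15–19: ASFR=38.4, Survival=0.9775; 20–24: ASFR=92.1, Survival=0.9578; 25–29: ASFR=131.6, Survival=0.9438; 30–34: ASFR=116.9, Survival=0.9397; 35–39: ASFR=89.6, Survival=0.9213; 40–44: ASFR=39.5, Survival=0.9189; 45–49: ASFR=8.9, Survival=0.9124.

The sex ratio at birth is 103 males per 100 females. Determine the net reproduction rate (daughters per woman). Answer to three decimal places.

1.199

Proportion female at birth = 100 / (100 + 103) = 0.49261.
Weighting each age-specific rate by interval width and survival:
  15–19: 5 × 38.4/1000 × 0.9775 = 0.18768
  20–24: 5 × 92.1/1000 × 0.9578 = 0.44107
  25–29: 5 × 131.6/1000 × 0.9438 = 0.62102
  30–34: 5 × 116.9/1000 × 0.9397 = 0.54925
  35–39: 5 × 89.6/1000 × 0.9213 = 0.41274
  40–44: 5 × 39.5/1000 × 0.9189 = 0.18148
  45–49: 5 × 8.9/1000 × 0.9124 = 0.04060
Sum = 2.43384
NRR = 0.49261 × 2.43384 = 1.19893
NRR > 1, so each generation more than replaces itself.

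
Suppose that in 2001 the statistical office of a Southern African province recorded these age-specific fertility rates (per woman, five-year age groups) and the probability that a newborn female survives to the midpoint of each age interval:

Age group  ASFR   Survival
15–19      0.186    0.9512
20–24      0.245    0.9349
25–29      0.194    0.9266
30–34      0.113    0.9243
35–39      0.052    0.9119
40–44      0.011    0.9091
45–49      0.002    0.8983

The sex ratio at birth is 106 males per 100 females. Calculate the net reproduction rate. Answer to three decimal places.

1.819

Proportion female at birth = 100 / (100 + 106) = 0.48544.
Survival-weighted fertility by age (5·fₓ·Sₓ):
  15–19: 5 × 0.186 × 0.9512 = 0.88462
  20–24: 5 × 0.245 × 0.9349 = 1.14525
  25–29: 5 × 0.194 × 0.9266 = 0.89880
  30–34: 5 × 0.113 × 0.9243 = 0.52223
  35–39: 5 × 0.052 × 0.9119 = 0.23709
  40–44: 5 × 0.011 × 0.9091 = 0.05000
  45–49: 5 × 0.002 × 0.8983 = 0.00898
Sum = 3.74697
NRR = 0.48544 × 3.74697 = 1.81893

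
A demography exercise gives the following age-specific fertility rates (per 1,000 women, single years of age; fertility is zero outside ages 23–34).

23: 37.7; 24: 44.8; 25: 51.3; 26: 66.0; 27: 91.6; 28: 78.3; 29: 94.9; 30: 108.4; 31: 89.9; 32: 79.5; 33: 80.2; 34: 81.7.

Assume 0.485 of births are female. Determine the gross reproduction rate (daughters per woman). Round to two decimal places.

0.44

Proportion female at birth = 0.485.
Sum of ASFRs = 37.7 + 44.8 + 51.3 + 66.0 + 91.6 + 78.3 + 94.9 + 108.4 + 89.9 + 79.5 + 80.2 + 81.7 = 904.3
TFR = 904.3 / 1000 = 0.9043
GRR = 0.485 × 0.9043 = 0.43859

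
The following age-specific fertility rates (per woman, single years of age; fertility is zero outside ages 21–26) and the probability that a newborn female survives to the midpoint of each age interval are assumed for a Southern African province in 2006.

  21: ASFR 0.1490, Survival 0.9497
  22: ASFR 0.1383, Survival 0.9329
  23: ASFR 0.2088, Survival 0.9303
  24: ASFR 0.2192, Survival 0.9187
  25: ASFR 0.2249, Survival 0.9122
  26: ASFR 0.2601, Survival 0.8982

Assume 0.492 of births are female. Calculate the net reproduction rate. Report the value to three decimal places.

0.544

Proportion female at birth = 0.492.
Each age group contributes 1 × ASFR × survival:
  21: 1 × 0.1490 × 0.9497 = 0.14151
  22: 1 × 0.1383 × 0.9329 = 0.12902
  23: 1 × 0.2088 × 0.9303 = 0.19425
  24: 1 × 0.2192 × 0.9187 = 0.20138
  25: 1 × 0.2249 × 0.9122 = 0.20515
  26: 1 × 0.2601 × 0.8982 = 0.23362
Sum = 1.10493
NRR = 0.492 × 1.10493 = 0.54363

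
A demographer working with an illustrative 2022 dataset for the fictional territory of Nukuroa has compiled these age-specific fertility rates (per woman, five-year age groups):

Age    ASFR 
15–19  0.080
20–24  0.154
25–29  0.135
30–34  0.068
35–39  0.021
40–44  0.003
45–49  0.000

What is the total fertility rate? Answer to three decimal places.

2.305

Sum of ASFRs = 0.080 + 0.154 + 0.135 + 0.068 + 0.021 + 0.003 + 0.000 = 0.461
TFR = 5 × 0.461 = 2.305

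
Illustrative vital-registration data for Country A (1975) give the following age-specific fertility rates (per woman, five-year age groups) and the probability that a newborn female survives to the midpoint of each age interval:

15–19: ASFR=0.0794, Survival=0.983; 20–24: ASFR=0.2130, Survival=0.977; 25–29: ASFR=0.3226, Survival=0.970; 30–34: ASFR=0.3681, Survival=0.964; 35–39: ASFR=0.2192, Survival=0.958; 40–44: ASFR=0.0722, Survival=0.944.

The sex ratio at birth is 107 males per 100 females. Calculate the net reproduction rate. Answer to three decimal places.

Proportion female at birth = 100 / (100 + 107) = 0.48309.
Survival-weighted fertility by age (5·fₓ·Sₓ):
  15–19: 5 × 0.0794 × 0.983 = 0.39025
  20–24: 5 × 0.2130 × 0.977 = 1.04051
  25–29: 5 × 0.3226 × 0.970 = 1.56461
  30–34: 5 × 0.3681 × 0.964 = 1.77424
  35–39: 5 × 0.2192 × 0.958 = 1.04997
  40–44: 5 × 0.0722 × 0.944 = 0.34078
Sum = 6.16036
NRR = 0.48309 × 6.16036 = 2.97601
NRR > 1, so each generation more than replaces itself.

2.976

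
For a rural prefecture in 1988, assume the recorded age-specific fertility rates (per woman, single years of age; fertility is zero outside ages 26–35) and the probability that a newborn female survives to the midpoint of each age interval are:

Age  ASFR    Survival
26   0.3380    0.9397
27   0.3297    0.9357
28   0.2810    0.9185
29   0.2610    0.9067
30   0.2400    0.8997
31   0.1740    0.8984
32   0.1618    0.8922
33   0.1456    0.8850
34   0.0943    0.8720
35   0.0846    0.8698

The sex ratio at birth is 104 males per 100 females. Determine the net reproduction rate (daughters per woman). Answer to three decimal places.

0.942

Proportion female at birth = 100 / (100 + 104) = 0.49020.
Each age group contributes 1 × ASFR × survival:
  26: 1 × 0.3380 × 0.9397 = 0.31762
  27: 1 × 0.3297 × 0.9357 = 0.30850
  28: 1 × 0.2810 × 0.9185 = 0.25810
  29: 1 × 0.2610 × 0.9067 = 0.23665
  30: 1 × 0.2400 × 0.8997 = 0.21593
  31: 1 × 0.1740 × 0.8984 = 0.15632
  32: 1 × 0.1618 × 0.8922 = 0.14436
  33: 1 × 0.1456 × 0.8850 = 0.12886
  34: 1 × 0.0943 × 0.8720 = 0.08223
  35: 1 × 0.0846 × 0.8698 = 0.07359
Sum = 1.92216
NRR = 0.49020 × 1.92216 = 0.94224
NRR < 1, so the cohort does not fully replace itself.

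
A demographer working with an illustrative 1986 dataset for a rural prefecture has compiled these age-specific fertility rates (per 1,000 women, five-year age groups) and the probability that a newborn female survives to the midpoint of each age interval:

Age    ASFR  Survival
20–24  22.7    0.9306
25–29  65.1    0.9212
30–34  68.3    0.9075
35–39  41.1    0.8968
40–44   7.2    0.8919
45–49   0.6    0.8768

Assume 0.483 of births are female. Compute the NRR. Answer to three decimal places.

Proportion female at birth = 0.483.
Survival-weighted fertility by age (5·fₓ·Sₓ):
  20–24: 5 × 22.7/1000 × 0.9306 = 0.10562
  25–29: 5 × 65.1/1000 × 0.9212 = 0.29985
  30–34: 5 × 68.3/1000 × 0.9075 = 0.30991
  35–39: 5 × 41.1/1000 × 0.8968 = 0.18429
  40–44: 5 × 7.2/1000 × 0.8919 = 0.03211
  45–49: 5 × 0.6/1000 × 0.8768 = 0.00263
Sum = 0.93441
NRR = 0.483 × 0.93441 = 0.45132
With NRR below 1 the population is below replacement fertility.

0.451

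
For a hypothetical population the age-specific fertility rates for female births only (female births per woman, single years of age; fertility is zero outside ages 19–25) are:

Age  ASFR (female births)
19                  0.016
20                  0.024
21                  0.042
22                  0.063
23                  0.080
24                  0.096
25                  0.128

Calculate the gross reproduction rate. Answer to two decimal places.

Sum of female ASFRs = 0.016 + 0.024 + 0.042 + 0.063 + 0.080 + 0.096 + 0.128 = 0.449
GRR = 0.449

0.45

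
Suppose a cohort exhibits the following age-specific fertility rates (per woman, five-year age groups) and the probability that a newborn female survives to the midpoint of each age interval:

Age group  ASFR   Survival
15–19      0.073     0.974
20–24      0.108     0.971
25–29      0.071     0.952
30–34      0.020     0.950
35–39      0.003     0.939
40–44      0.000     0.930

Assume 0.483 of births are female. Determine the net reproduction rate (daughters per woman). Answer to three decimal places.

0.641

Proportion female at birth = 0.483.
Each age group contributes 5 × ASFR × survival:
  15–19: 5 × 0.073 × 0.974 = 0.35551
  20–24: 5 × 0.108 × 0.971 = 0.52434
  25–29: 5 × 0.071 × 0.952 = 0.33796
  30–34: 5 × 0.020 × 0.950 = 0.09500
  35–39: 5 × 0.003 × 0.939 = 0.01409
  40–44: 5 × 0.000 × 0.930 = 0.00000
Sum = 1.32690
NRR = 0.483 × 1.32690 = 0.64089
NRR < 1, so the cohort does not fully replace itself.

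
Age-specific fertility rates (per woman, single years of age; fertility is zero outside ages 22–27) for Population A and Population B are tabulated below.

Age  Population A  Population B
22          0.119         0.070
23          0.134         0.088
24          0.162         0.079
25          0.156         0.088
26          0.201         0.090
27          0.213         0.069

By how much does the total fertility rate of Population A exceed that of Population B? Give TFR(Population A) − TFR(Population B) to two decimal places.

Population A:
  Sum of ASFRs = 0.119 + 0.134 + 0.162 + 0.156 + 0.201 + 0.213 = 0.985
  TFR = 0.985
Population B:
  Sum of ASFRs = 0.070 + 0.088 + 0.079 + 0.088 + 0.090 + 0.069 = 0.484
  TFR = 0.484
Difference = 0.985 − 0.484 = 0.501

0.50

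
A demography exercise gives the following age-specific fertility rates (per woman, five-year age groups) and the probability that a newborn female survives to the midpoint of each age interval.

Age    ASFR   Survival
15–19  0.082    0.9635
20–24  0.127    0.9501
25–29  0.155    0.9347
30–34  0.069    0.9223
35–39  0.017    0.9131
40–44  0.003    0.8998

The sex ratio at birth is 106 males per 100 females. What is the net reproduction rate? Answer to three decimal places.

Proportion female at birth = 100 / (100 + 106) = 0.48544.
Weighting each age-specific rate by interval width and survival:
  15–19: 5 × 0.082 × 0.9635 = 0.39504
  20–24: 5 × 0.127 × 0.9501 = 0.60331
  25–29: 5 × 0.155 × 0.9347 = 0.72439
  30–34: 5 × 0.069 × 0.9223 = 0.31819
  35–39: 5 × 0.017 × 0.9131 = 0.07761
  40–44: 5 × 0.003 × 0.8998 = 0.01350
Sum = 2.13204
NRR = 0.48544 × 2.13204 = 1.03498
With NRR above 1 the population is above replacement fertility.

1.035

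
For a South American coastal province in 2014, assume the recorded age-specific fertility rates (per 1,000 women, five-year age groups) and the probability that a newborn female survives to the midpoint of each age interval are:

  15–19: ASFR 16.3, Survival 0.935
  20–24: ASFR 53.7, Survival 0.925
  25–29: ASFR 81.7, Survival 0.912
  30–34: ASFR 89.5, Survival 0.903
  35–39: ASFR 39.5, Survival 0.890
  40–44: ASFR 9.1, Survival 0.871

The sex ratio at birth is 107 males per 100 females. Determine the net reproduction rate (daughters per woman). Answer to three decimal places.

0.636

Proportion female at birth = 100 / (100 + 107) = 0.48309.
Each age group contributes 5 × ASFR × survival:
  15–19: 5 × 16.3/1000 × 0.935 = 0.07620
  20–24: 5 × 53.7/1000 × 0.925 = 0.24836
  25–29: 5 × 81.7/1000 × 0.912 = 0.37255
  30–34: 5 × 89.5/1000 × 0.903 = 0.40409
  35–39: 5 × 39.5/1000 × 0.890 = 0.17578
  40–44: 5 × 9.1/1000 × 0.871 = 0.03963
Sum = 1.31661
NRR = 0.48309 × 1.31661 = 0.63604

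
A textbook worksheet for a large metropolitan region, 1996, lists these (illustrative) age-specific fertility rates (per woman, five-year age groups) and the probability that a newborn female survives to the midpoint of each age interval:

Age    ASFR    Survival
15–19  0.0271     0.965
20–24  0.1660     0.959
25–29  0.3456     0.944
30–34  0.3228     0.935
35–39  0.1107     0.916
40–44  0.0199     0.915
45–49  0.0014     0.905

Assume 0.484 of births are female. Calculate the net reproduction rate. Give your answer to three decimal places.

Proportion female at birth = 0.484.
Survival-weighted fertility by age (5·fₓ·Sₓ):
  15–19: 5 × 0.0271 × 0.965 = 0.13076
  20–24: 5 × 0.1660 × 0.959 = 0.79597
  25–29: 5 × 0.3456 × 0.944 = 1.63123
  30–34: 5 × 0.3228 × 0.935 = 1.50909
  35–39: 5 × 0.1107 × 0.916 = 0.50701
  40–44: 5 × 0.0199 × 0.915 = 0.09104
  45–49: 5 × 0.0014 × 0.905 = 0.00634
Sum = 4.67144
NRR = 0.484 × 4.67144 = 2.26098
NRR > 1, so each generation more than replaces itself.

2.261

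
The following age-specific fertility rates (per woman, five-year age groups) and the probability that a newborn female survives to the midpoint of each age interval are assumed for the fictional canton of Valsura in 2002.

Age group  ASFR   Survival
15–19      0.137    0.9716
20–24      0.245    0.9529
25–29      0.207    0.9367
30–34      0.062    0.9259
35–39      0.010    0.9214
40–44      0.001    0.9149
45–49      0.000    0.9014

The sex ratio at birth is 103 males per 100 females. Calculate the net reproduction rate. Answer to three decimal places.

1.547

Proportion female at birth = 100 / (100 + 103) = 0.49261.
Per-age-group product (5 × ASFR × survival probability):
  15–19: 5 × 0.137 × 0.9716 = 0.66555
  20–24: 5 × 0.245 × 0.9529 = 1.16730
  25–29: 5 × 0.207 × 0.9367 = 0.96948
  30–34: 5 × 0.062 × 0.9259 = 0.28703
  35–39: 5 × 0.010 × 0.9214 = 0.04607
  40–44: 5 × 0.001 × 0.9149 = 0.00457
  45–49: 5 × 0.000 × 0.9014 = 0.00000
Sum = 3.14000
NRR = 0.49261 × 3.14000 = 1.54680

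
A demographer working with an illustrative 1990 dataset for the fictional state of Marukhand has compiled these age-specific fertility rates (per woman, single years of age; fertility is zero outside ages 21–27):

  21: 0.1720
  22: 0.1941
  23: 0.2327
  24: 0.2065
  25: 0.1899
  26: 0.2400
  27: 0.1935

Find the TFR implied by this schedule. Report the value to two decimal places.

Sum of ASFRs = 0.1720 + 0.1941 + 0.2327 + 0.2065 + 0.1899 + 0.2400 + 0.1935 = 1.4287
TFR = 1.4287

1.43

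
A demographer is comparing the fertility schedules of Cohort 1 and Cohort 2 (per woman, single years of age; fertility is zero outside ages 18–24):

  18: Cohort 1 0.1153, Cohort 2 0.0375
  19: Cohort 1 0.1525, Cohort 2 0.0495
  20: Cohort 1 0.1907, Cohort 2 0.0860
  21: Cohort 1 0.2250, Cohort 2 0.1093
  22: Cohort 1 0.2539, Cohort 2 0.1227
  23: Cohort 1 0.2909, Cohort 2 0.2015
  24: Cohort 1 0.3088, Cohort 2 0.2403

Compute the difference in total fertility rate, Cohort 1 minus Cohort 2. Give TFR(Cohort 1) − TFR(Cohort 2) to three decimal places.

0.690

Cohort 1:
  Sum of ASFRs = 0.1153 + 0.1525 + 0.1907 + 0.2250 + 0.2539 + 0.2909 + 0.3088 = 1.5371
  TFR = 1.5371
Cohort 2:
  Sum of ASFRs = 0.0375 + 0.0495 + 0.0860 + 0.1093 + 0.1227 + 0.2015 + 0.2403 = 0.8468
  TFR = 0.8468
Difference = 1.5371 − 0.8468 = 0.6903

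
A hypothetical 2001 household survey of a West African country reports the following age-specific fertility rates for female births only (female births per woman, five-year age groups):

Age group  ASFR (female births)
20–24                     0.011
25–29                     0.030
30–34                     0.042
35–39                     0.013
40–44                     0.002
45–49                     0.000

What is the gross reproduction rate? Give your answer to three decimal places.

0.490

Sum of female ASFRs = 0.011 + 0.030 + 0.042 + 0.013 + 0.002 + 0.000 = 0.098
GRR = 5 × 0.098 = 0.49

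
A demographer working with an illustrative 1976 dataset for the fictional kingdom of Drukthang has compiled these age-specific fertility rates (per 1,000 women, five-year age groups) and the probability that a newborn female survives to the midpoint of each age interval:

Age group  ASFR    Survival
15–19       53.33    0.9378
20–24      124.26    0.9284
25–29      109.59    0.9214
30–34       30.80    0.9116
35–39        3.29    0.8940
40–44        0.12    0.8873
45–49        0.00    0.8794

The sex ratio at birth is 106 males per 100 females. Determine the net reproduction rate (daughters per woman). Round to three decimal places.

0.722

Proportion female at birth = 100 / (100 + 106) = 0.48544.
Each age group contributes 5 × ASFR × survival:
  15–19: 5 × 53.33/1000 × 0.9378 = 0.25006
  20–24: 5 × 124.26/1000 × 0.9284 = 0.57681
  25–29: 5 × 109.59/1000 × 0.9214 = 0.50488
  30–34: 5 × 30.80/1000 × 0.9116 = 0.14039
  35–39: 5 × 3.29/1000 × 0.8940 = 0.01471
  40–44: 5 × 0.12/1000 × 0.8873 = 0.00053
  45–49: 5 × 0.00/1000 × 0.8794 = 0.00000
Sum = 1.48738
NRR = 0.48544 × 1.48738 = 0.72203
With NRR below 1 the population is below replacement fertility.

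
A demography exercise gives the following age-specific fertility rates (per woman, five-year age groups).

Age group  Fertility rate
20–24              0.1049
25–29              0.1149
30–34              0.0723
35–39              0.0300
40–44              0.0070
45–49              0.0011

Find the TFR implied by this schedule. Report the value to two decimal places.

1.65

Sum of ASFRs = 0.1049 + 0.1149 + 0.0723 + 0.0300 + 0.0070 + 0.0011 = 0.3302
TFR = 5 × 0.3302 = 1.651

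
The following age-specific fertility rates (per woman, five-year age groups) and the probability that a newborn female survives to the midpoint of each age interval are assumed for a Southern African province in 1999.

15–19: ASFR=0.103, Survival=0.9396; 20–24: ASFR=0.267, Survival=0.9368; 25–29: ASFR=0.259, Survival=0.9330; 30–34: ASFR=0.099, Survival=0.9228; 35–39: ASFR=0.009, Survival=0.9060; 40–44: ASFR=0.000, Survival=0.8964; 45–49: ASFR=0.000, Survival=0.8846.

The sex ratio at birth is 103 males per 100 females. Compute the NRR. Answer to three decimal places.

1.695

Proportion female at birth = 100 / (100 + 103) = 0.49261.
Per-age-group product (5 × ASFR × survival probability):
  15–19: 5 × 0.103 × 0.9396 = 0.48389
  20–24: 5 × 0.267 × 0.9368 = 1.25063
  25–29: 5 × 0.259 × 0.9330 = 1.20824
  30–34: 5 × 0.099 × 0.9228 = 0.45679
  35–39: 5 × 0.009 × 0.9060 = 0.04077
  40–44: 5 × 0.000 × 0.8964 = 0.00000
  45–49: 5 × 0.000 × 0.8846 = 0.00000
Sum = 3.44032
NRR = 0.49261 × 3.44032 = 1.69474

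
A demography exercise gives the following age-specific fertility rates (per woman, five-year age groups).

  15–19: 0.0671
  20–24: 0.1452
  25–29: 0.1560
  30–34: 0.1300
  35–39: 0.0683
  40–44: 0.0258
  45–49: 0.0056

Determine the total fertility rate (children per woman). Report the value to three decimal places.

Sum of ASFRs = 0.0671 + 0.1452 + 0.1560 + 0.1300 + 0.0683 + 0.0258 + 0.0056 = 0.5980
TFR = 5 × 0.5980 = 2.99

2.990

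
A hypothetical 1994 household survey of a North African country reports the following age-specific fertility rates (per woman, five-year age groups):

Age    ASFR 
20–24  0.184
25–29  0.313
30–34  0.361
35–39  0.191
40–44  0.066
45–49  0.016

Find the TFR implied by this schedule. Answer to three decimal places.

Sum of ASFRs = 0.184 + 0.313 + 0.361 + 0.191 + 0.066 + 0.016 = 1.131
TFR = 5 × 1.131 = 5.655

5.655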